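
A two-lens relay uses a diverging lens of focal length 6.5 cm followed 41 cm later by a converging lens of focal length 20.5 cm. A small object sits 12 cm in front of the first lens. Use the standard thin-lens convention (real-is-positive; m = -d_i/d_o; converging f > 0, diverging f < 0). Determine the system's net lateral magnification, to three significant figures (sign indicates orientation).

-0.291

Lens 1: 1/d_i1 = 1/f_1 - 1/d_o1 = 1/(-6.5) - 1/12 = -0.23718 cm^-1, so d_i1 = -4.216 cm.
m_1 = -(-4.216)/12 = 0.3514.
The intermediate image is virtual, 4.216 cm to the left of lens 1, so d_o2 = L - d_i1 = 41 - (-4.216) = 45.216 cm.
Lens 2: 1/d_i2 = 1/f_2 - 1/d_o2 = 1/20.5 - 1/(45.216) = 0.02666 cm^-1, so d_i2 = 37.503 cm.
m_2 = -(37.503)/(45.216) = -0.8294.
The system's lateral magnification is m_1 m_2 = (0.3514)(-0.8294) = -0.2914.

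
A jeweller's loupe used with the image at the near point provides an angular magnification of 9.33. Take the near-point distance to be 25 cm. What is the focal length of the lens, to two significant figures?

For the image at the near point, M = 1 + D/f.
f = D/(M - 1) = 25/(9.33 - 1) = 3.001 cm.

3.0 cm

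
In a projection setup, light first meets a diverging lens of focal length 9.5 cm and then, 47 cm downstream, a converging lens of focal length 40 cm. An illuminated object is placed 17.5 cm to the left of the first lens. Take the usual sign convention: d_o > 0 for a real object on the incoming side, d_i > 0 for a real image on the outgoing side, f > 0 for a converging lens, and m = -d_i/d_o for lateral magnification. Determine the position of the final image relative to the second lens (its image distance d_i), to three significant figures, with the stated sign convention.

162 cm

Lens 1: 1/d_i1 = 1/f_1 - 1/d_o1 = 1/(-9.5) - 1/17.5 = -0.16241 cm^-1, so d_i1 = -6.157 cm.
The intermediate image is virtual, 6.157 cm to the left of lens 1, so d_o2 = L - d_i1 = 47 - (-6.157) = 53.157 cm.
Lens 2: 1/d_i2 = 1/f_2 - 1/d_o2 = 1/40 - 1/(53.157) = 0.00619 cm^-1, so d_i2 = 161.605 cm.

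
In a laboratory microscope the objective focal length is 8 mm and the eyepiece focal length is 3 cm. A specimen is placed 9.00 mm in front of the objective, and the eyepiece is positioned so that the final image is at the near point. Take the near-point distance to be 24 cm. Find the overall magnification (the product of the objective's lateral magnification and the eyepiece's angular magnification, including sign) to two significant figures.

-72

Convert to cm: f_obj = 8 mm = 0.8 cm; d_o = 9.00 mm = 0.90 cm.
Objective: 1/d_i = 1/f_obj - 1/d_o = 1/0.8 - 1/0.90 = 0.13889 cm^-1, so d_i = 7.200 cm.
m_obj = -d_i/d_o = -7.200/0.90 = -8.000.
Eyepiece angular magnification (image at near point): M_eye = 1 + D/f_e = 1 + 24/3 = 9.000.
Overall M = m_obj x M_eye = (-8.000)(9.000) = -72.00.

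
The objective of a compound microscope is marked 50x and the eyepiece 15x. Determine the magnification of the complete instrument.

750

The overall magnification of a compound microscope is the product of the objective and eyepiece magnifications:
M = M_obj x M_eye = 50 x 15 = 750.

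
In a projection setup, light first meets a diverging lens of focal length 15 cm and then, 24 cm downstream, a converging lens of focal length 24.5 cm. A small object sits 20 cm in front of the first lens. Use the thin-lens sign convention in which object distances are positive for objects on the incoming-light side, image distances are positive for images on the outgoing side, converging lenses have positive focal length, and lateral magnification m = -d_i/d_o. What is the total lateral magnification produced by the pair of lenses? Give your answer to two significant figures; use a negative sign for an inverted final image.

First lens: d_i1 = 1/(1/(-15) - 1/20) = -8.571 cm.
m_1 = -(-8.571)/20 = 0.4286.
With d_i1 < 0 the first image is virtual and lies on the object side; the object distance for lens 2 is d_o2 = 24 - (-8.571) = 32.571 cm.
Second lens: d_i2 = 1/(1/24.5 - 1/(32.571)) = 98.867 cm.
m_2 = -(98.867)/(32.571) = -3.0354.
The system's lateral magnification is m_1 m_2 = (0.4286)(-3.0354) = -1.3009.

-1.3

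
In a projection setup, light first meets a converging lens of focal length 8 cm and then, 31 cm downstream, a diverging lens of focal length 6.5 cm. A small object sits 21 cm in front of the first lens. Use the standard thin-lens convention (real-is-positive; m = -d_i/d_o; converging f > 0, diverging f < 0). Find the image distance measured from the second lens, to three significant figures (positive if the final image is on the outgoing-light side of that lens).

First lens: d_i1 = 1/(1/8 - 1/21) = 12.923 cm.
That image sits 18.077 cm in front of the second lens, so d_o2 = 18.077 cm.
Second lens: d_i2 = 1/(1/(-6.5) - 1/(18.077)) = -4.781 cm.

-4.78 cm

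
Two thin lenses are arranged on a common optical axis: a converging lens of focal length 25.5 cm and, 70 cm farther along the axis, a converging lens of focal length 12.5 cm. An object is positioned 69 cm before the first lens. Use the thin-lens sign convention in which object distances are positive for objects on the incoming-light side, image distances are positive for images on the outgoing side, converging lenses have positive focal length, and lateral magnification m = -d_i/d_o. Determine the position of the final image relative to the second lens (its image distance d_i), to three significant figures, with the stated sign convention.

21.7 cm

Lens 1: 1/d_i1 = 1/f_1 - 1/d_o1 = 1/25.5 - 1/69 = 0.02472 cm^-1, so d_i1 = 40.448 cm.
That image sits 29.552 cm in front of the second lens, so d_o2 = 29.552 cm.
Lens 2: 1/d_i2 = 1/f_2 - 1/d_o2 = 1/12.5 - 1/(29.552) = 0.04616 cm^-1, so d_i2 = 21.663 cm.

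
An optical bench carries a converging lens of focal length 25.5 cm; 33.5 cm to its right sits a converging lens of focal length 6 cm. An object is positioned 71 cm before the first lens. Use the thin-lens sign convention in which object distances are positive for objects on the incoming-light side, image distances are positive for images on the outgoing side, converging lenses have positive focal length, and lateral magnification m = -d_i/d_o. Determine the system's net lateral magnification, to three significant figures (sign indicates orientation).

First lens: d_i1 = 1/(1/25.5 - 1/71) = 39.791 cm.
m_1 = -(39.791)/71 = -0.5604.
Since 39.791 cm > 33.5 cm, the first image lies past the second lens and serves as a virtual object: d_o2 = L - d_i1 = -6.291 cm.
Second lens: d_i2 = 1/(1/6 - 1/(-6.291)) = 3.071 cm.
m_2 = -(3.071)/(-6.291) = 0.4882.
The system's lateral magnification is m_1 m_2 = (-0.5604)(0.4882) = -0.2736.

-0.274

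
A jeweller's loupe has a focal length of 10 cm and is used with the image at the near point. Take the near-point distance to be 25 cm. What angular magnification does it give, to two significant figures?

M = 1 + D/f = 1 + 25/10 = 3.500.

3.5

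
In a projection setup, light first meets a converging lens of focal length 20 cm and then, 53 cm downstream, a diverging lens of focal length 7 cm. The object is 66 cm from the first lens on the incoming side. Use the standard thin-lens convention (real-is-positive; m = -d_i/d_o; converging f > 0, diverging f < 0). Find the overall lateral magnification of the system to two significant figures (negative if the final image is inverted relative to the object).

First lens: d_i1 = 1/(1/20 - 1/66) = 28.696 cm.
m_1 = -(28.696)/66 = -0.4348.
That image sits 24.304 cm in front of the second lens, so d_o2 = 24.304 cm.
Second lens: d_i2 = 1/(1/(-7) - 1/(24.304)) = -5.435 cm.
m_2 = -(-5.435)/(24.304) = 0.2236.
Total m = m_1 x m_2 = (-0.4348)(0.2236) = -0.0972.

-0.097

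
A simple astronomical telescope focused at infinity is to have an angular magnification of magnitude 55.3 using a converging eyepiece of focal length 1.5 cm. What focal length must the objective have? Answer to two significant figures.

|M| = f_obj/|f_eye|, so f_obj = |M| x |f_eye| = 55.3 x 1.5 = 82.950 cm.

83 cm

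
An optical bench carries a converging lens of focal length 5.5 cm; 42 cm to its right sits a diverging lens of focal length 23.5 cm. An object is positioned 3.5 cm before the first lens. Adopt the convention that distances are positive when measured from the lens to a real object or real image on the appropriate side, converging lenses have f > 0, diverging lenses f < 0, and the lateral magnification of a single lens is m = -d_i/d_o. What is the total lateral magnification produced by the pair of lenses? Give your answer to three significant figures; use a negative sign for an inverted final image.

0.860

First lens: d_i1 = 1/(1/5.5 - 1/3.5) = -9.625 cm.
m_1 = -(-9.625)/3.5 = 2.7500.
The intermediate image is virtual, 9.625 cm to the left of lens 1, so d_o2 = L - d_i1 = 42 - (-9.625) = 51.625 cm.
Second lens: d_i2 = 1/(1/(-23.5) - 1/(51.625)) = -16.149 cm.
m_2 = -(-16.149)/(51.625) = 0.3128.
Overall magnification: m = m_1 m_2 = 0.8602.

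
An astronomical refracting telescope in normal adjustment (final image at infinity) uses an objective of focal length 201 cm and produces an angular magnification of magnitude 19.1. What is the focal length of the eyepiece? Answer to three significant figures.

10.5 cm

|M| = f_obj/f_eye, so f_eye = f_obj/|M| = 201/19.1 = 10.524 cm.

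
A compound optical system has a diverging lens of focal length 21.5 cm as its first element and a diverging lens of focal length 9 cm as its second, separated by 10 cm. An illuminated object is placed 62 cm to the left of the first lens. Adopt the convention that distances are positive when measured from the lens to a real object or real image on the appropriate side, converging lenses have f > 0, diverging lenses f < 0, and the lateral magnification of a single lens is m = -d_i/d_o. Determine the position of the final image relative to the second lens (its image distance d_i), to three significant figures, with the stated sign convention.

-6.68 cm

Applying the thin-lens equation to the first lens, 1/(-21.5) = 1/62 + 1/d_i1, which gives d_i1 = -15.964 cm.
With d_i1 < 0 the first image is virtual and lies on the object side; the object distance for lens 2 is d_o2 = 10 - (-15.964) = 25.964 cm.
Applying the thin-lens equation again with f_2 = -9 cm and d_o2 = 25.964 cm gives d_i2 = -6.683 cm.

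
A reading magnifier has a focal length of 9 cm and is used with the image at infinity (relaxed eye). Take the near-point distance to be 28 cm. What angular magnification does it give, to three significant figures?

M = D/f = 28/9 = 3.111.

3.11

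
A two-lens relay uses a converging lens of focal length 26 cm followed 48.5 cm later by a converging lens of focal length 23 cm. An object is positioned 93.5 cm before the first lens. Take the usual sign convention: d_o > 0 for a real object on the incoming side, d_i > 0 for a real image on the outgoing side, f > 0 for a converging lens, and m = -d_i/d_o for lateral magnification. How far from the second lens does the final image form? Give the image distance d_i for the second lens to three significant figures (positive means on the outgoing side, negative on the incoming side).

Applying the thin-lens equation to the first lens, 1/26 = 1/93.5 + 1/d_i1, which gives d_i1 = 36.015 cm.
The intermediate image is 36.015 cm to the right of lens 1, so d_o2 = L - d_i1 = 48.5 - 36.015 = 12.485 cm.
Applying the thin-lens equation again with f_2 = 23 cm and d_o2 = 12.485 cm gives d_i2 = -27.310 cm.

-27.3 cm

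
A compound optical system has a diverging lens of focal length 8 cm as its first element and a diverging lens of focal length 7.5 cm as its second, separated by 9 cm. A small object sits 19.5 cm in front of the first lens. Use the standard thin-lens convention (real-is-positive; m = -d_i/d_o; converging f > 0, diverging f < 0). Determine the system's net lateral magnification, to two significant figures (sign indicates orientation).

First lens: d_i1 = 1/(1/(-8) - 1/19.5) = -5.673 cm.
m_1 = -(-5.673)/19.5 = 0.2909.
The intermediate image is virtual, 5.673 cm to the left of lens 1, so d_o2 = L - d_i1 = 9 - (-5.673) = 14.673 cm.
Second lens: d_i2 = 1/(1/(-7.5) - 1/(14.673)) = -4.963 cm.
m_2 = -(-4.963)/(14.673) = 0.3383.
Overall magnification: m = m_1 m_2 = 0.0984.

0.098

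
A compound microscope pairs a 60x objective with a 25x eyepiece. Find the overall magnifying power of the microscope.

1500

The overall magnification of a compound microscope is the product of the objective and eyepiece magnifications:
M = M_obj x M_eye = 60 x 25 = 1500.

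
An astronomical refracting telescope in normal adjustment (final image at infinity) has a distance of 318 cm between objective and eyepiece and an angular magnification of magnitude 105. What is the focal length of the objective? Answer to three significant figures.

In normal adjustment the tube length equals f_obj + f_eye and |M| = f_obj/f_eye.
So f_obj = 105 f_eye and 105 f_eye + f_eye = 318 cm, giving f_eye = 318/106 = 3.000 cm and f_obj = 315.000 cm.

315 cm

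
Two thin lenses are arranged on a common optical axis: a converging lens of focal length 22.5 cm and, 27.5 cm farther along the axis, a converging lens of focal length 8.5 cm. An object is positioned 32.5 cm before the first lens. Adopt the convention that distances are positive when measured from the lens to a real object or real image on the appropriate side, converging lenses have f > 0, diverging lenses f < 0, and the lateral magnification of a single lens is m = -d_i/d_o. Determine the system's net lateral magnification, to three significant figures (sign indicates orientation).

Lens 1: 1/d_i1 = 1/f_1 - 1/d_o1 = 1/22.5 - 1/32.5 = 0.01368 cm^-1, so d_i1 = 73.125 cm.
m_1 = -(73.125)/32.5 = -2.2500.
This image would form 73.125 cm past lens 1, i.e. 45.625 cm beyond lens 2, so it is a virtual object for lens 2: d_o2 = 27.5 - 73.125 = -45.625 cm.
Lens 2: 1/d_i2 = 1/f_2 - 1/d_o2 = 1/8.5 - 1/(-45.625) = 0.13956 cm^-1, so d_i2 = 7.165 cm.
m_2 = -(7.165)/(-45.625) = 0.1570.
Overall magnification: m = m_1 m_2 = -0.3533.

-0.353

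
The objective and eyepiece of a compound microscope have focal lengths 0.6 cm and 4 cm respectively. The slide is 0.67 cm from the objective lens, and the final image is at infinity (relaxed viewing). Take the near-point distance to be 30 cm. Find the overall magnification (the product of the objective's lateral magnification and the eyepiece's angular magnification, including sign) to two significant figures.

Objective: 1/d_i = 1/f_obj - 1/d_o = 1/0.6 - 1/0.67 = 0.17413 cm^-1, so d_i = 5.743 cm.
m_obj = -d_i/d_o = -5.743/0.67 = -8.571.
Eyepiece angular magnification (image at infinity): M_eye = D/f_e = 30/4 = 7.500.
Overall M = m_obj x M_eye = (-8.571)(7.500) = -64.29.

-64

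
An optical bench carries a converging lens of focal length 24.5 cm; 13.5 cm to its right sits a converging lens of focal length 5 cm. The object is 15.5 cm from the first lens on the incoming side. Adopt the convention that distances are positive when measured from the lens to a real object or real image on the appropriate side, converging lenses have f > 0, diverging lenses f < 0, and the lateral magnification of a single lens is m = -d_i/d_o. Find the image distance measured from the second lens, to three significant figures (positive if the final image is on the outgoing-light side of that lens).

5.49 cm

Lens 1: 1/d_i1 = 1/f_1 - 1/d_o1 = 1/24.5 - 1/15.5 = -0.02370 cm^-1, so d_i1 = -42.194 cm.
The intermediate image is virtual, 42.194 cm to the left of lens 1, so d_o2 = L - d_i1 = 13.5 - (-42.194) = 55.694 cm.
Lens 2: 1/d_i2 = 1/f_2 - 1/d_o2 = 1/5 - 1/(55.694) = 0.18204 cm^-1, so d_i2 = 5.493 cm.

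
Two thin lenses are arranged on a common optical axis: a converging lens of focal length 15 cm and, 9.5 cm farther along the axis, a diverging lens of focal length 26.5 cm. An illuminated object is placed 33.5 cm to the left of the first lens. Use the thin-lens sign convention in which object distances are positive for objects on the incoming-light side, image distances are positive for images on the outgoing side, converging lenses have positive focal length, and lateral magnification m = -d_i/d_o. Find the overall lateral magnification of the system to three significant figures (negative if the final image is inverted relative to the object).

-2.43

Applying the thin-lens equation to the first lens, 1/15 = 1/33.5 + 1/d_i1, which gives d_i1 = 27.162 cm.
Its lateral magnification is m_1 = -d_i1/d_o1 = -(27.162)/33.5 = -0.8108.
This image would form 27.162 cm past lens 1, i.e. 17.662 cm beyond lens 2, so it is a virtual object for lens 2: d_o2 = 9.5 - 27.162 = -17.662 cm.
Applying the thin-lens equation again with f_2 = -26.5 cm and d_o2 = -17.662 cm gives d_i2 = 52.959 cm.
m_2 = -(52.959)/(-17.662) = 2.9985.
Overall magnification: m = m_1 m_2 = -2.4312.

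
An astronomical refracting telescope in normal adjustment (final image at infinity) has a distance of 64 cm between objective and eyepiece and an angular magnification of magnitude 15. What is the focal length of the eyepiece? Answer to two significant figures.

4.0 cm

In normal adjustment the tube length equals f_obj + f_eye and |M| = f_obj/f_eye.
So f_obj = 15 f_eye and 15 f_eye + f_eye = 64 cm, giving f_eye = 64/16 = 4.000 cm and f_obj = 60.000 cm.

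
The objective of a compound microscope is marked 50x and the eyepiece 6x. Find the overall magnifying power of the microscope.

300

The overall magnification of a compound microscope is the product of the objective and eyepiece magnifications:
M = M_obj x M_eye = 50 x 6 = 300.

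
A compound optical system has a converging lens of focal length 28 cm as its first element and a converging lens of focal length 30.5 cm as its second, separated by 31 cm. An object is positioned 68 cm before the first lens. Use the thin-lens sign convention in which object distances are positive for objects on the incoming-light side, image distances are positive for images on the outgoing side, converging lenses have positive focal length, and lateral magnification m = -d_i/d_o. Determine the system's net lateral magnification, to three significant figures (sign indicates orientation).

-0.453

Lens 1: 1/d_i1 = 1/f_1 - 1/d_o1 = 1/28 - 1/68 = 0.02101 cm^-1, so d_i1 = 47.600 cm.
m_1 = -(47.600)/68 = -0.7000.
Since 47.600 cm > 31 cm, the first image lies past the second lens and serves as a virtual object: d_o2 = L - d_i1 = -16.600 cm.
Lens 2: 1/d_i2 = 1/f_2 - 1/d_o2 = 1/30.5 - 1/(-16.600) = 0.09303 cm^-1, so d_i2 = 10.749 cm.
m_2 = -(10.749)/(-16.600) = 0.6476.
Overall magnification: m = m_1 m_2 = -0.4533.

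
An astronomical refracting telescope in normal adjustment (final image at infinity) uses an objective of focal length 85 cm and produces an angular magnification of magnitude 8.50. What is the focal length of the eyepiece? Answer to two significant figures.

10 cm

|M| = f_obj/f_eye, so f_eye = f_obj/|M| = 85/8.5 = 10.000 cm.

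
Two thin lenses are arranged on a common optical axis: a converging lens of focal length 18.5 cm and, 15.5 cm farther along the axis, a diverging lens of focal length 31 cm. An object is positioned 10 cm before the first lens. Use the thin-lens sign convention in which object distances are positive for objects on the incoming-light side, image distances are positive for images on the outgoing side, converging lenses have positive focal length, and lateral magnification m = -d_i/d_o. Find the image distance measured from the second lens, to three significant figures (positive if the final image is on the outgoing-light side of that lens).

-16.9 cm

Lens 1: 1/d_i1 = 1/f_1 - 1/d_o1 = 1/18.5 - 1/10 = -0.04595 cm^-1, so d_i1 = -21.765 cm.
The intermediate image is virtual, 21.765 cm to the left of lens 1, so d_o2 = L - d_i1 = 15.5 - (-21.765) = 37.265 cm.
Lens 2: 1/d_i2 = 1/f_2 - 1/d_o2 = 1/(-31) - 1/(37.265) = -0.05909 cm^-1, so d_i2 = -16.922 cm.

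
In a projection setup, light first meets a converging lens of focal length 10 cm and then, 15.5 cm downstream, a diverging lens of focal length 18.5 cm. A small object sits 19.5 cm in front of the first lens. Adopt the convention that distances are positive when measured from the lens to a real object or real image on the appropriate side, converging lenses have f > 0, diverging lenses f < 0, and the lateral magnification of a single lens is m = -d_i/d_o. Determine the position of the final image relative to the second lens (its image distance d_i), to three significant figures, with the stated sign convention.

Lens 1: 1/d_i1 = 1/f_1 - 1/d_o1 = 1/10 - 1/19.5 = 0.04872 cm^-1, so d_i1 = 20.526 cm.
This image would form 20.526 cm past lens 1, i.e. 5.026 cm beyond lens 2, so it is a virtual object for lens 2: d_o2 = 15.5 - 20.526 = -5.026 cm.
Lens 2: 1/d_i2 = 1/f_2 - 1/d_o2 = 1/(-18.5) - 1/(-5.026) = 0.14490 cm^-1, so d_i2 = 6.901 cm.

6.90 cm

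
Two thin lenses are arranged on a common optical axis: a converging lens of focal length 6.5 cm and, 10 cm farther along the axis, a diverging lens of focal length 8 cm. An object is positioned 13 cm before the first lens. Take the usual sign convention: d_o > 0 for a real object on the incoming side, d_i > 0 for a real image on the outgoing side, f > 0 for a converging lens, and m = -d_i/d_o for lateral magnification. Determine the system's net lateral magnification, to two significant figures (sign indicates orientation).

Lens 1: 1/d_i1 = 1/f_1 - 1/d_o1 = 1/6.5 - 1/13 = 0.07692 cm^-1, so d_i1 = 13.000 cm.
m_1 = -(13.000)/13 = -1.0000.
This image would form 13.000 cm past lens 1, i.e. 3.000 cm beyond lens 2, so it is a virtual object for lens 2: d_o2 = 10 - 13.000 = -3.000 cm.
Lens 2: 1/d_i2 = 1/f_2 - 1/d_o2 = 1/(-8) - 1/(-3.000) = 0.20833 cm^-1, so d_i2 = 4.800 cm.
m_2 = -(4.800)/(-3.000) = 1.6000.
The system's lateral magnification is m_1 m_2 = (-1.0000)(1.6000) = -1.6000.

-1.6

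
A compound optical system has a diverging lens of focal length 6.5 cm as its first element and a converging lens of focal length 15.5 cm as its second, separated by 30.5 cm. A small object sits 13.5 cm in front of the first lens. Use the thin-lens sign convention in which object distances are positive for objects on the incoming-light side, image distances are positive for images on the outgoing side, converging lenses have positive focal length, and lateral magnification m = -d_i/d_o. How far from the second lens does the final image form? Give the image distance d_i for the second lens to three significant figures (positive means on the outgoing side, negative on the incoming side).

27.9 cm

First lens: d_i1 = 1/(1/(-6.5) - 1/13.5) = -4.388 cm.
The intermediate image is virtual, 4.388 cm to the left of lens 1, so d_o2 = L - d_i1 = 30.5 - (-4.388) = 34.888 cm.
Second lens: d_i2 = 1/(1/15.5 - 1/(34.888)) = 27.892 cm.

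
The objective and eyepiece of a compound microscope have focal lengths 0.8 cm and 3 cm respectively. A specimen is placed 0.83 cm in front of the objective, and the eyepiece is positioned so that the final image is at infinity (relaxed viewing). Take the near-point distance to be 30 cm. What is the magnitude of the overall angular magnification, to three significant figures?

Objective: 1/d_i = 1/f_obj - 1/d_o = 1/0.8 - 1/0.83 = 0.04518 cm^-1, so d_i = 22.133 cm.
m_obj = -d_i/d_o = -22.133/0.83 = -26.667.
Eyepiece angular magnification (image at infinity): M_eye = D/f_e = 30/3 = 10.000.
Overall M = m_obj x M_eye = (-26.667)(10.000) = -266.67.
|M| = 266.67.

267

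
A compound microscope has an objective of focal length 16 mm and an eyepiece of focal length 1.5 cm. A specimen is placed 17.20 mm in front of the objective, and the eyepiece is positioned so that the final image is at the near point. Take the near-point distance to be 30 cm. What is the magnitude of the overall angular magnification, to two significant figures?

280

Convert to cm: f_obj = 16 mm = 1.6 cm; d_o = 17.20 mm = 1.72 cm.
Objective: 1/d_i = 1/f_obj - 1/d_o = 1/1.6 - 1/1.72 = 0.04360 cm^-1, so d_i = 22.933 cm.
m_obj = -d_i/d_o = -22.933/1.72 = -13.333.
Eyepiece angular magnification (image at near point): M_eye = 1 + D/f_e = 1 + 30/1.5 = 21.000.
Overall M = m_obj x M_eye = (-13.333)(21.000) = -280.00.
|M| = 280.00.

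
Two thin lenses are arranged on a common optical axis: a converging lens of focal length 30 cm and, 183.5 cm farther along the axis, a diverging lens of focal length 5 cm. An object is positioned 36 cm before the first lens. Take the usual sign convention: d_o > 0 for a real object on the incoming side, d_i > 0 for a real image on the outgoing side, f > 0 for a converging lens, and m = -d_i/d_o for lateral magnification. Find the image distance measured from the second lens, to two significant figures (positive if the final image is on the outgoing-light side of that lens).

Lens 1: 1/d_i1 = 1/f_1 - 1/d_o1 = 1/30 - 1/36 = 0.00556 cm^-1, so d_i1 = 180.000 cm.
The intermediate image is 180.000 cm to the right of lens 1, so d_o2 = L - d_i1 = 183.5 - 180.000 = 3.500 cm.
Lens 2: 1/d_i2 = 1/f_2 - 1/d_o2 = 1/(-5) - 1/(3.500) = -0.48571 cm^-1, so d_i2 = -2.059 cm.

-2.1 cm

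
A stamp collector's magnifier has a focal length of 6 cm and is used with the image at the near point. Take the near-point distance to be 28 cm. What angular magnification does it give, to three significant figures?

5.67

M = 1 + D/f = 1 + 28/6 = 5.667.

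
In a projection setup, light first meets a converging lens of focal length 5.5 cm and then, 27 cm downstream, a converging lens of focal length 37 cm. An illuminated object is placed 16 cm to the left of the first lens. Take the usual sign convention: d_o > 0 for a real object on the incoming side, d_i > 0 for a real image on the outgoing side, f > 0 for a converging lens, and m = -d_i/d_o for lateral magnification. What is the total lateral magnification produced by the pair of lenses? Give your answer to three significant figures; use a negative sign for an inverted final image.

First lens: d_i1 = 1/(1/5.5 - 1/16) = 8.381 cm.
m_1 = -(8.381)/16 = -0.5238.
That image sits 18.619 cm in front of the second lens, so d_o2 = 18.619 cm.
Second lens: d_i2 = 1/(1/37 - 1/(18.619)) = -37.479 cm.
m_2 = -(-37.479)/(18.619) = 2.0130.
The system's lateral magnification is m_1 m_2 = (-0.5238)(2.0130) = -1.0544.

-1.05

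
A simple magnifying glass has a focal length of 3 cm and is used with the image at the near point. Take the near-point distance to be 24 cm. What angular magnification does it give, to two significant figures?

9.0

M = 1 + D/f = 1 + 24/3 = 9.000.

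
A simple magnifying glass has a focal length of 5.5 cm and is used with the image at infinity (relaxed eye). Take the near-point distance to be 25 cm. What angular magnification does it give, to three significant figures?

4.55

M = D/f = 25/5.5 = 4.545.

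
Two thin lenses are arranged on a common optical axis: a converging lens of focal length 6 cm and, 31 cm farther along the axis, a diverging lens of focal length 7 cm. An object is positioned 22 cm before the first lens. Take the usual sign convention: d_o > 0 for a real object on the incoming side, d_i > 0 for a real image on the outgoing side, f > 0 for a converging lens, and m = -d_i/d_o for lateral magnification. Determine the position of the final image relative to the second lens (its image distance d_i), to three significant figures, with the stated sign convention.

Applying the thin-lens equation to the first lens, 1/6 = 1/22 + 1/d_i1, which gives d_i1 = 8.250 cm.
The intermediate image is 8.250 cm to the right of lens 1, so d_o2 = L - d_i1 = 31 - 8.250 = 22.750 cm.
Applying the thin-lens equation again with f_2 = -7 cm and d_o2 = 22.750 cm gives d_i2 = -5.353 cm.

-5.35 cm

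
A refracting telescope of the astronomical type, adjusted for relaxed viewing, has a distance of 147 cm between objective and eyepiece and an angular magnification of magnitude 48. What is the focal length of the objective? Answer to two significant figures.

In normal adjustment the tube length equals f_obj + f_eye and |M| = f_obj/f_eye.
So f_obj = 48 f_eye and 48 f_eye + f_eye = 147 cm, giving f_eye = 147/49 = 3.000 cm and f_obj = 144.000 cm.

140 cm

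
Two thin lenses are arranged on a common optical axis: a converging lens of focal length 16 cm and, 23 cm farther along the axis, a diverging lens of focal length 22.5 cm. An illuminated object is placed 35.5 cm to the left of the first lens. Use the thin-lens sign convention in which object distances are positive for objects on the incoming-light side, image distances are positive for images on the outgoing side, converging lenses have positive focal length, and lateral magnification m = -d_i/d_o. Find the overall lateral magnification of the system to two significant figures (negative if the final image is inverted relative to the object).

-1.1

Applying the thin-lens equation to the first lens, 1/16 = 1/35.5 + 1/d_i1, which gives d_i1 = 29.128 cm.
Its lateral magnification is m_1 = -d_i1/d_o1 = -(29.128)/35.5 = -0.8205.
This image would form 29.128 cm past lens 1, i.e. 6.128 cm beyond lens 2, so it is a virtual object for lens 2: d_o2 = 23 - 29.128 = -6.128 cm.
Applying the thin-lens equation again with f_2 = -22.5 cm and d_o2 = -6.128 cm gives d_i2 = 8.422 cm.
m_2 = -(8.422)/(-6.128) = 1.3743.
Overall magnification: m = m_1 m_2 = -1.1276.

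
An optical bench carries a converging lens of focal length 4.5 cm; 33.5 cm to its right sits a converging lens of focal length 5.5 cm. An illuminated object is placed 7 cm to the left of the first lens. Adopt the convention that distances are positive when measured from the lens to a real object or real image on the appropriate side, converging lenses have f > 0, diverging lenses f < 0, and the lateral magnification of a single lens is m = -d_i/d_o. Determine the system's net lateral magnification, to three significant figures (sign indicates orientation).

0.643

Lens 1: 1/d_i1 = 1/f_1 - 1/d_o1 = 1/4.5 - 1/7 = 0.07937 cm^-1, so d_i1 = 12.600 cm.
m_1 = -(12.600)/7 = -1.8000.
Object distance for lens 2: d_o2 = 33.5 - 12.600 = 20.900 cm.
Lens 2: 1/d_i2 = 1/f_2 - 1/d_o2 = 1/5.5 - 1/(20.900) = 0.13397 cm^-1, so d_i2 = 7.464 cm.
m_2 = -(7.464)/(20.900) = -0.3571.
Overall magnification: m = m_1 m_2 = 0.6429.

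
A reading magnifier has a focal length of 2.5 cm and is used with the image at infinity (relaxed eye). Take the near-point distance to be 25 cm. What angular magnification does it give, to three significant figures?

M = D/f = 25/2.5 = 10.000.

10.0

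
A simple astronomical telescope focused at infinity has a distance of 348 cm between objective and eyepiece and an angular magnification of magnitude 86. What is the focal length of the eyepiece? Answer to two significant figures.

In normal adjustment the tube length equals f_obj + f_eye and |M| = f_obj/f_eye.
So f_obj = 86 f_eye and 86 f_eye + f_eye = 348 cm, giving f_eye = 348/87 = 4.000 cm and f_obj = 344.000 cm.

4.0 cm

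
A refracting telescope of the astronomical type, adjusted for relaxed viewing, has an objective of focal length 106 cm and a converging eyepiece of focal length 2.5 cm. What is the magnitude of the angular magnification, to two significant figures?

|M| = f_obj/|f_eye| = 106/2.5 = 42.400.

42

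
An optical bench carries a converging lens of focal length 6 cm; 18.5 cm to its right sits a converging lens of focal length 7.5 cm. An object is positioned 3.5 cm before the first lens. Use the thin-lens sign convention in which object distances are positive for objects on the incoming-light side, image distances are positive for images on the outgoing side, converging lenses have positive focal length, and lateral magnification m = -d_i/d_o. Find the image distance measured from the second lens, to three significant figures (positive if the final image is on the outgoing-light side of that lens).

10.4 cm

Applying the thin-lens equation to the first lens, 1/6 = 1/3.5 + 1/d_i1, which gives d_i1 = -8.400 cm.
With d_i1 < 0 the first image is virtual and lies on the object side; the object distance for lens 2 is d_o2 = 18.5 - (-8.400) = 26.900 cm.
Applying the thin-lens equation again with f_2 = 7.5 cm and d_o2 = 26.900 cm gives d_i2 = 10.399 cm.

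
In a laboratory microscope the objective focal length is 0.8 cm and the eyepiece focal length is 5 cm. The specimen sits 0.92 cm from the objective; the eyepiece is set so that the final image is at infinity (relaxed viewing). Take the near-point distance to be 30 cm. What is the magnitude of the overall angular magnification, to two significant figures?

40

Objective: 1/d_i = 1/f_obj - 1/d_o = 1/0.8 - 1/0.92 = 0.16304 cm^-1, so d_i = 6.133 cm.
m_obj = -d_i/d_o = -6.133/0.92 = -6.667.
Eyepiece angular magnification (image at infinity): M_eye = D/f_e = 30/5 = 6.000.
Overall M = m_obj x M_eye = (-6.667)(6.000) = -40.00.
|M| = 40.00.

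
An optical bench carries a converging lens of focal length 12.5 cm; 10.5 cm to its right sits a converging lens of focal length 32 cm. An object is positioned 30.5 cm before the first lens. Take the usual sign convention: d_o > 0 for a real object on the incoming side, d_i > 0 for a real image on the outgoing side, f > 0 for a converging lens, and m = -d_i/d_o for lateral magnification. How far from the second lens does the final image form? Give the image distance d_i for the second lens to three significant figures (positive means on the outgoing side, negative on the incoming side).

First lens: d_i1 = 1/(1/12.5 - 1/30.5) = 21.181 cm.
Since 21.181 cm > 10.5 cm, the first image lies past the second lens and serves as a virtual object: d_o2 = L - d_i1 = -10.681 cm.
Second lens: d_i2 = 1/(1/32 - 1/(-10.681)) = 8.008 cm.

8.01 cm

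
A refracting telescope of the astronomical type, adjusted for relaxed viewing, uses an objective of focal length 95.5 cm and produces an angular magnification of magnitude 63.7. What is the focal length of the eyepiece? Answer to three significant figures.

|M| = f_obj/f_eye, so f_eye = f_obj/|M| = 95.5/63.7 = 1.499 cm.

1.50 cm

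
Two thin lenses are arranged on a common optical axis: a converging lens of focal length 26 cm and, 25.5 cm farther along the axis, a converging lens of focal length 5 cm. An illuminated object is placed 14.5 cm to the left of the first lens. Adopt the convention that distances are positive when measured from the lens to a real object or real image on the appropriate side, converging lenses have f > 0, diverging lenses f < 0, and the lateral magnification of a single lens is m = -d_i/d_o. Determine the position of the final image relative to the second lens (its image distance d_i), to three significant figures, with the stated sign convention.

5.47 cm

Applying the thin-lens equation to the first lens, 1/26 = 1/14.5 + 1/d_i1, which gives d_i1 = -32.783 cm.
The intermediate image is virtual, 32.783 cm to the left of lens 1, so d_o2 = L - d_i1 = 25.5 - (-32.783) = 58.283 cm.
Applying the thin-lens equation again with f_2 = 5 cm and d_o2 = 58.283 cm gives d_i2 = 5.469 cm.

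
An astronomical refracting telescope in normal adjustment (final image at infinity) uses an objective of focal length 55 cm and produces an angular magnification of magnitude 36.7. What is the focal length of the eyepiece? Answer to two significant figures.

1.5 cm

|M| = f_obj/f_eye, so f_eye = f_obj/|M| = 55/36.7 = 1.499 cm.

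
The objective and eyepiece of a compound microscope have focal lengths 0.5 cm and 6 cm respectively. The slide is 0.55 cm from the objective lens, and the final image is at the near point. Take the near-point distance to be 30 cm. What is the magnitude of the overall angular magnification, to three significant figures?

Objective: 1/d_i = 1/f_obj - 1/d_o = 1/0.5 - 1/0.55 = 0.18182 cm^-1, so d_i = 5.500 cm.
m_obj = -d_i/d_o = -5.500/0.55 = -10.000.
Eyepiece angular magnification (image at near point): M_eye = 1 + D/f_e = 1 + 30/6 = 6.000.
Overall M = m_obj x M_eye = (-10.000)(6.000) = -60.00.
|M| = 60.00.

60.0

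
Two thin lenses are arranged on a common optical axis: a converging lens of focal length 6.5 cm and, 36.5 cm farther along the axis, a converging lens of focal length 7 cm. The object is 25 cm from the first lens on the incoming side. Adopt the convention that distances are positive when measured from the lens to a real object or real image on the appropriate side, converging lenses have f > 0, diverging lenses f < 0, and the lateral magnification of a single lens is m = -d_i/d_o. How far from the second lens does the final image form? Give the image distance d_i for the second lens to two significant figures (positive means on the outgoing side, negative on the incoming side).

9.4 cm

Lens 1: 1/d_i1 = 1/f_1 - 1/d_o1 = 1/6.5 - 1/25 = 0.11385 cm^-1, so d_i1 = 8.784 cm.
That image sits 27.716 cm in front of the second lens, so d_o2 = 27.716 cm.
Lens 2: 1/d_i2 = 1/f_2 - 1/d_o2 = 1/7 - 1/(27.716) = 0.10678 cm^-1, so d_i2 = 9.365 cm.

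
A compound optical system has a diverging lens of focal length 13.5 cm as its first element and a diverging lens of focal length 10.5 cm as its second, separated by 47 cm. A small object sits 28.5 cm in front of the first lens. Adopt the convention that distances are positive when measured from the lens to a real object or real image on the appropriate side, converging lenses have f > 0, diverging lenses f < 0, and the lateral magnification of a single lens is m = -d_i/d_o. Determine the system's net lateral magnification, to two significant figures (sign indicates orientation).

Lens 1: 1/d_i1 = 1/f_1 - 1/d_o1 = 1/(-13.5) - 1/28.5 = -0.10916 cm^-1, so d_i1 = -9.161 cm.
m_1 = -(-9.161)/28.5 = 0.3214.
With d_i1 < 0 the first image is virtual and lies on the object side; the object distance for lens 2 is d_o2 = 47 - (-9.161) = 56.161 cm.
Lens 2: 1/d_i2 = 1/f_2 - 1/d_o2 = 1/(-10.5) - 1/(56.161) = -0.11304 cm^-1, so d_i2 = -8.846 cm.
m_2 = -(-8.846)/(56.161) = 0.1575.
The system's lateral magnification is m_1 m_2 = (0.3214)(0.1575) = 0.0506.

0.051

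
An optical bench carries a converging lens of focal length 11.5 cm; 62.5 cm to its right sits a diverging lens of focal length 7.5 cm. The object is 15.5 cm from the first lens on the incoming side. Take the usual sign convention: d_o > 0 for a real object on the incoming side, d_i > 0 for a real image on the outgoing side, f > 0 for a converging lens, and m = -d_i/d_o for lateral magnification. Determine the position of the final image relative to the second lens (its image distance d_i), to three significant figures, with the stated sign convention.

Lens 1: 1/d_i1 = 1/f_1 - 1/d_o1 = 1/11.5 - 1/15.5 = 0.02244 cm^-1, so d_i1 = 44.562 cm.
That image sits 17.938 cm in front of the second lens, so d_o2 = 17.938 cm.
Lens 2: 1/d_i2 = 1/f_2 - 1/d_o2 = 1/(-7.5) - 1/(17.938) = -0.18908 cm^-1, so d_i2 = -5.289 cm.

-5.29 cm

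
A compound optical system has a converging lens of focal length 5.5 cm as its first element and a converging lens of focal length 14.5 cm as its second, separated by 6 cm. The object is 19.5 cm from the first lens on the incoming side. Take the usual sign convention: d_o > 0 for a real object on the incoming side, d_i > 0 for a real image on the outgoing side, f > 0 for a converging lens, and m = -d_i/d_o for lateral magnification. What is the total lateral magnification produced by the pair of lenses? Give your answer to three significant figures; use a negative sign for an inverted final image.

-0.352

Applying the thin-lens equation to the first lens, 1/5.5 = 1/19.5 + 1/d_i1, which gives d_i1 = 7.661 cm.
Its lateral magnification is m_1 = -d_i1/d_o1 = -(7.661)/19.5 = -0.3929.
This image would form 7.661 cm past lens 1, i.e. 1.661 cm beyond lens 2, so it is a virtual object for lens 2: d_o2 = 6 - 7.661 = -1.661 cm.
Applying the thin-lens equation again with f_2 = 14.5 cm and d_o2 = -1.661 cm gives d_i2 = 1.490 cm.
m_2 = -(1.490)/(-1.661) = 0.8972.
Total m = m_1 x m_2 = (-0.3929)(0.8972) = -0.3525.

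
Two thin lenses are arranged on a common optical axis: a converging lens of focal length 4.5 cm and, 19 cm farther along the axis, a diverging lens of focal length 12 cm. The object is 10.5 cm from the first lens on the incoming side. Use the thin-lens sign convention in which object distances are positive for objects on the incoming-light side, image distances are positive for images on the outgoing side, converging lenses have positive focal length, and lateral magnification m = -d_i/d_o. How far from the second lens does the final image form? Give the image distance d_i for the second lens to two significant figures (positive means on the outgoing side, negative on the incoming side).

Applying the thin-lens equation to the first lens, 1/4.5 = 1/10.5 + 1/d_i1, which gives d_i1 = 7.875 cm.
That image sits 11.125 cm in front of the second lens, so d_o2 = 11.125 cm.
Applying the thin-lens equation again with f_2 = -12 cm and d_o2 = 11.125 cm gives d_i2 = -5.773 cm.

-5.8 cm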